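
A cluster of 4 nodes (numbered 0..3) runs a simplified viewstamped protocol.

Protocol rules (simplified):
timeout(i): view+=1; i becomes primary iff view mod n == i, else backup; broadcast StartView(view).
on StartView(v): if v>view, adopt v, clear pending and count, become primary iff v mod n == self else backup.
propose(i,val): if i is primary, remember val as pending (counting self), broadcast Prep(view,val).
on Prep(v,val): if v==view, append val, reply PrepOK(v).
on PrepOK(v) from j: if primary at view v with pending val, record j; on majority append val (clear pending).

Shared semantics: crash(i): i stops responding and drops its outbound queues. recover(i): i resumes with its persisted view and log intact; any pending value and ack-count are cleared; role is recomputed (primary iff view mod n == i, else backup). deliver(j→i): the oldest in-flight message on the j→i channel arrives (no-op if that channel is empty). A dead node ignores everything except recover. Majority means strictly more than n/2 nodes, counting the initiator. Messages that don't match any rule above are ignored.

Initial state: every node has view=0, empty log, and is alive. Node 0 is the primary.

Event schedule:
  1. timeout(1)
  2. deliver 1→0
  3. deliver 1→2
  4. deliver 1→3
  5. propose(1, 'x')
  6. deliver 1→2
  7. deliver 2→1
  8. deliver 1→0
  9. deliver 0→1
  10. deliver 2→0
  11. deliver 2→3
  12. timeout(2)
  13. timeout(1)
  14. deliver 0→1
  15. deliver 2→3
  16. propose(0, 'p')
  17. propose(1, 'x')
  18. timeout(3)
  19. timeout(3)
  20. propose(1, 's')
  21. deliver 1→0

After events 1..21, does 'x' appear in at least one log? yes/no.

1. timeout(1):  <1:prim v1 ->
2. deliver 1→0:  <0:back v1 ->
3. deliver 1→2:  <2:back v1 ->
4. deliver 1→3:  <3:back v1 ->
5. propose(1,'x'):  nop
6. deliver 1→2:  <2:back v1 x>
7. deliver 2→1:  nop
8. deliver 1→0:  <0:back v1 x>
9. deliver 0→1:  <1:prim v1 x>
10. deliver 2→0:  nop
11. deliver 2→3:  nop
12. timeout(2):  <2:prim v2 x>
13. timeout(1):  <1:back v2 x>
14. deliver 0→1:  nop
15. deliver 2→3:  <3:back v2 ->
16. propose(0,'p'):  nop
17. propose(1,'x'):  nop
18. timeout(3):  <3:prim v3 ->
19. timeout(3):  <3:back v4 ->
20. propose(1,'s'):  nop
21. deliver 1→0:  <0:back v2 x>

yes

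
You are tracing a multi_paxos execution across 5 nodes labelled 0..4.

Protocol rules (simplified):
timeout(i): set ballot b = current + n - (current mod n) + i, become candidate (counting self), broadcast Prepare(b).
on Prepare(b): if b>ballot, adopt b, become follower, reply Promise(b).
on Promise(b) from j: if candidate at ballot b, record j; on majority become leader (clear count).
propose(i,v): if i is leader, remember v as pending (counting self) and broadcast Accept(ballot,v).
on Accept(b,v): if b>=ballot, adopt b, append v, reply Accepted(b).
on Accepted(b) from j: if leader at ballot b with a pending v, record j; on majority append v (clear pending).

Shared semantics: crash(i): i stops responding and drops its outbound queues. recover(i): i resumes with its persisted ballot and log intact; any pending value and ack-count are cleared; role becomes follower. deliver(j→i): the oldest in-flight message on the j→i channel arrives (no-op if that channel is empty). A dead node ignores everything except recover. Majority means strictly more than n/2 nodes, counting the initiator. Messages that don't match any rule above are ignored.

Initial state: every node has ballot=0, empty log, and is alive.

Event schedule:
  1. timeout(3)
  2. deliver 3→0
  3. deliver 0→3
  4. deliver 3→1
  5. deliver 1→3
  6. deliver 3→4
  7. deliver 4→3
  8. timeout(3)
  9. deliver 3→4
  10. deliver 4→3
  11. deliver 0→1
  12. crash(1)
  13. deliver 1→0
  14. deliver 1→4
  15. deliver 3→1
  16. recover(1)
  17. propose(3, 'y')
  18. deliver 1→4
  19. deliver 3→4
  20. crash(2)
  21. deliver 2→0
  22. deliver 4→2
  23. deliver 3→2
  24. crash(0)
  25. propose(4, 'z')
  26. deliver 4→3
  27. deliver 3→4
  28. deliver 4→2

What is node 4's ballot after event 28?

after 1 — timeout(3): n3:cand/b8/[-]
after 2 — deliver 3→0: n0:foll/b8/[-]
after 3 — deliver 0→3: ·
after 4 — deliver 3→1: n1:foll/b8/[-]
after 5 — deliver 1→3: n3:lead/b8/[-]
after 6 — deliver 3→4: n4:foll/b8/[-]
after 7 — deliver 4→3: ·
after 8 — timeout(3): n3:cand/b13/[-]
after 9 — deliver 3→4: n4:foll/b13/[-]
after 10 — deliver 4→3: ·
after 11 — deliver 0→1: ·
after 12 — crash(1): n1:✗foll/b8/[-]
after 13 — deliver 1→0: ·
after 14 — deliver 1→4: ·
after 15 — deliver 3→1: ·
after 16 — recover(1): n1:foll/b8/[-]
after 17 — propose(3,'y'): ·
after 18 — deliver 1→4: ·
after 19 — deliver 3→4: ·
after 20 — crash(2): n2:✗foll/b0/[-]
after 21 — deliver 2→0: ·
after 22 — deliver 4→2: ·
after 23 — deliver 3→2: ·
after 24 — crash(0): n0:✗foll/b8/[-]
after 25 — propose(4,'z'): ·
after 26 — deliver 4→3: ·
after 27 — deliver 3→4: ·
after 28 — deliver 4→2: ·

13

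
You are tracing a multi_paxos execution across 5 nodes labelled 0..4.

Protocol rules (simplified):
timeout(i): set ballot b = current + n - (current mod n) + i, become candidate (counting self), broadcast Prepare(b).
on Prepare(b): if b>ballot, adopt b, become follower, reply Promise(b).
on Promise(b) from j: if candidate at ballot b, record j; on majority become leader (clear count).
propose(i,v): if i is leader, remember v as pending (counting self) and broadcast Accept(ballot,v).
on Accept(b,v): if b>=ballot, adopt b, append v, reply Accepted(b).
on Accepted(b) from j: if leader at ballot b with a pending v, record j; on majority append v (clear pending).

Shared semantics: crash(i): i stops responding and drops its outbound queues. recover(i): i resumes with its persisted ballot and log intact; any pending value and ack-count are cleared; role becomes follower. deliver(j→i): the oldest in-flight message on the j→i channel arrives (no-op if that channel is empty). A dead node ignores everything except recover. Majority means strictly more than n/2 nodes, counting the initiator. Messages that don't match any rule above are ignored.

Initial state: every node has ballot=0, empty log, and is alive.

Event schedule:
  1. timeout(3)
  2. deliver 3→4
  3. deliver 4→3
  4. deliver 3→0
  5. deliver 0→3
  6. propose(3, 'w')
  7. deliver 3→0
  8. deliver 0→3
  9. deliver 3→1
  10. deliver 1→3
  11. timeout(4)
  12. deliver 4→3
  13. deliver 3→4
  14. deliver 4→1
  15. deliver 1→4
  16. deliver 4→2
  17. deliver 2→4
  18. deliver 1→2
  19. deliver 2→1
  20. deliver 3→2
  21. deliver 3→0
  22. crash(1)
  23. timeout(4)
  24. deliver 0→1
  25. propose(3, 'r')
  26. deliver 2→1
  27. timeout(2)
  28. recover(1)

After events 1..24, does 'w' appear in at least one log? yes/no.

[1] timeout(3) → N3(cand b8 [-])
[2] deliver 3→4 → N4(foll b8 [-])
[3] deliver 4→3 → ∅
[4] deliver 3→0 → N0(foll b8 [-])
[5] deliver 0→3 → N3(lead b8 [-])
[6] propose(3,'w') → ∅
[7] deliver 3→0 → N0(foll b8 [w])
[8] deliver 0→3 → ∅
[9] deliver 3→1 → N1(foll b8 [-])
[10] deliver 1→3 → ∅
[11] timeout(4) → N4(cand b14 [-])
[12] deliver 4→3 → N3(foll b14 [-])
[13] deliver 3→4 → ∅
[14] deliver 4→1 → N1(foll b14 [-])
[15] deliver 1→4 → ∅
[16] deliver 4→2 → N2(foll b14 [-])
[17] deliver 2→4 → N4(lead b14 [-])
[18] deliver 1→2 → ∅
[19] deliver 2→1 → ∅
[20] deliver 3→2 → ∅
[21] deliver 3→0 → ∅
[22] crash(1) → N1(✗foll b14 [-])
[23] timeout(4) → N4(cand b19 [-])
[24] deliver 0→1 → ∅

yes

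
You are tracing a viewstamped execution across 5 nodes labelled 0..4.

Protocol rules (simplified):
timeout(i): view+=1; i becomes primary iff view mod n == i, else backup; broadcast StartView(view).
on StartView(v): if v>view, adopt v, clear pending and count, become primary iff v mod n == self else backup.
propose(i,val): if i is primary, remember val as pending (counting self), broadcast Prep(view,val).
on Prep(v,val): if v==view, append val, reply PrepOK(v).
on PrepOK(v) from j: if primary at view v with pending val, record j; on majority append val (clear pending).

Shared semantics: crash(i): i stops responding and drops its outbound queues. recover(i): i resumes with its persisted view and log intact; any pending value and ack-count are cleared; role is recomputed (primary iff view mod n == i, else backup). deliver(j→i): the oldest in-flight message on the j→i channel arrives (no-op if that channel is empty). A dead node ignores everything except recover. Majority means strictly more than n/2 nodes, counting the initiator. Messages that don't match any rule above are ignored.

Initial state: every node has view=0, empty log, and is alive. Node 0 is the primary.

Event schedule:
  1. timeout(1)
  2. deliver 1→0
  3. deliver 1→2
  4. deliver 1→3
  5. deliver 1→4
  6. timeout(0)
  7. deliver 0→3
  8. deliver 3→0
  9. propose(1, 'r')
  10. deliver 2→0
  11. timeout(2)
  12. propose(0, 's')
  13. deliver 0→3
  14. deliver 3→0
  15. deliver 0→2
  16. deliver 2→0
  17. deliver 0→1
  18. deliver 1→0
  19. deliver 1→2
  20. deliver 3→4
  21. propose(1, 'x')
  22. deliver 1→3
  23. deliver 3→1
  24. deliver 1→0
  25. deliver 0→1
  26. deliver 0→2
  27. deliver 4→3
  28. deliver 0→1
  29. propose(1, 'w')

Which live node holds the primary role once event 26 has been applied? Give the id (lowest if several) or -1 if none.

1. timeout(1):  <1:prim v1 ->
2. deliver 1→0:  <0:back v1 ->
3. deliver 1→2:  <2:back v1 ->
4. deliver 1→3:  <3:back v1 ->
5. deliver 1→4:  <4:back v1 ->
6. timeout(0):  <0:back v2 ->
7. deliver 0→3:  <3:back v2 ->
8. deliver 3→0:  nop
9. propose(1,'r'):  nop
10. deliver 2→0:  nop
11. timeout(2):  <2:prim v2 ->
12. propose(0,'s'):  nop
13. deliver 0→3:  nop
14. deliver 3→0:  nop
15. deliver 0→2:  nop
16. deliver 2→0:  nop
17. deliver 0→1:  <1:back v2 ->
18. deliver 1→0:  nop
19. deliver 1→2:  nop
20. deliver 3→4:  nop
21. propose(1,'x'):  nop
22. deliver 1→3:  nop
23. deliver 3→1:  nop
24. deliver 1→0:  nop
25. deliver 0→1:  nop
26. deliver 0→2:  nop

2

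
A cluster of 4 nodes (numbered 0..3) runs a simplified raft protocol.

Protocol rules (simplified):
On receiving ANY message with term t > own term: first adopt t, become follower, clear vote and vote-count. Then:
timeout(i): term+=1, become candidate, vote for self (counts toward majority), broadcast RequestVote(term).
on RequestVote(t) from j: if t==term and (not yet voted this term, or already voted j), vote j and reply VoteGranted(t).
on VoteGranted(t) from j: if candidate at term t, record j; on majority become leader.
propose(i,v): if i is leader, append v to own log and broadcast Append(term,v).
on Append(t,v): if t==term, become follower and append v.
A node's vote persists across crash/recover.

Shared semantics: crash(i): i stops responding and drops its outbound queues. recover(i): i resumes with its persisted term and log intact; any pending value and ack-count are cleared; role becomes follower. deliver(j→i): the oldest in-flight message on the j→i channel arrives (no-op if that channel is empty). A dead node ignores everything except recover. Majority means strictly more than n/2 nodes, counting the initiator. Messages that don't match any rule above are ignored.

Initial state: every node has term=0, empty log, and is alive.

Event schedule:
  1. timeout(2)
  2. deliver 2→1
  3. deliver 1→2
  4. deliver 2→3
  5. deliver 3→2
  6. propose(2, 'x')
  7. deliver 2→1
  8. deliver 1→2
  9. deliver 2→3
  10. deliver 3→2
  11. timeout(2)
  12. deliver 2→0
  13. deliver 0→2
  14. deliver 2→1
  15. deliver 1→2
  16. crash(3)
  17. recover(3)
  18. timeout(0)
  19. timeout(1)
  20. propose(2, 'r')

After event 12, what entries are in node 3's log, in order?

1. timeout(2):  <2:cand t1 ->
2. deliver 2→1:  <1:foll t1 ->
3. deliver 1→2:  nop
4. deliver 2→3:  <3:foll t1 ->
5. deliver 3→2:  <2:lead t1 ->
6. propose(2,'x'):  <2:lead t1 x>
7. deliver 2→1:  <1:foll t1 x>
8. deliver 1→2:  nop
9. deliver 2→3:  <3:foll t1 x>
10. deliver 3→2:  nop
11. timeout(2):  <2:cand t2 x>
12. deliver 2→0:  <0:foll t1 ->

x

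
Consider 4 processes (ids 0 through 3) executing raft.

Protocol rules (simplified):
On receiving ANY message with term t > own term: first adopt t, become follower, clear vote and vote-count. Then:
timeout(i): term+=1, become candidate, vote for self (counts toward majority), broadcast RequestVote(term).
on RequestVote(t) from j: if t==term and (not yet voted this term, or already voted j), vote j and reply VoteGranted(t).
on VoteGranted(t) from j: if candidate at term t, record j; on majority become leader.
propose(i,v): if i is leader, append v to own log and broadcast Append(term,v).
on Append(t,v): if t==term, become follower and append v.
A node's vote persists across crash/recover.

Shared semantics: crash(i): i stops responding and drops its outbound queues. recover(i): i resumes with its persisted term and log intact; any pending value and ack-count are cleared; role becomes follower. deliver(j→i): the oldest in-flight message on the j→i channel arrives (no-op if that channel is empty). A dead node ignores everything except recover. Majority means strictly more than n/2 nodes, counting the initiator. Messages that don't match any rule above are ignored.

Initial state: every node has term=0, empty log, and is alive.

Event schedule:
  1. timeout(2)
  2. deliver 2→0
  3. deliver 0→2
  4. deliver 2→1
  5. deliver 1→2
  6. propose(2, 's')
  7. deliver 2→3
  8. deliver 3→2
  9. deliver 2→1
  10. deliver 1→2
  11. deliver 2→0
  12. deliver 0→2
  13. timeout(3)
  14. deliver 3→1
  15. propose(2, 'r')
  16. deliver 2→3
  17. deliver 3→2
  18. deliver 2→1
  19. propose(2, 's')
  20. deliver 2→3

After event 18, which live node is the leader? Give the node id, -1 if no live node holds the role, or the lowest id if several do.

-1

[1] timeout(2) → N2(cand t1 [-])
[2] deliver 2→0 → N0(foll t1 [-])
[3] deliver 0→2 → ∅
[4] deliver 2→1 → N1(foll t1 [-])
[5] deliver 1→2 → N2(lead t1 [-])
[6] propose(2,'s') → N2(lead t1 [s])
[7] deliver 2→3 → N3(foll t1 [-])
[8] deliver 3→2 → ∅
[9] deliver 2→1 → N1(foll t1 [s])
[10] deliver 1→2 → ∅
[11] deliver 2→0 → N0(foll t1 [s])
[12] deliver 0→2 → ∅
[13] timeout(3) → N3(cand t2 [-])
[14] deliver 3→1 → N1(foll t2 [s])
[15] propose(2,'r') → N2(lead t1 [s,r])
[16] deliver 2→3 → ∅
[17] deliver 3→2 → N2(foll t2 [s,r])
[18] deliver 2→1 → ∅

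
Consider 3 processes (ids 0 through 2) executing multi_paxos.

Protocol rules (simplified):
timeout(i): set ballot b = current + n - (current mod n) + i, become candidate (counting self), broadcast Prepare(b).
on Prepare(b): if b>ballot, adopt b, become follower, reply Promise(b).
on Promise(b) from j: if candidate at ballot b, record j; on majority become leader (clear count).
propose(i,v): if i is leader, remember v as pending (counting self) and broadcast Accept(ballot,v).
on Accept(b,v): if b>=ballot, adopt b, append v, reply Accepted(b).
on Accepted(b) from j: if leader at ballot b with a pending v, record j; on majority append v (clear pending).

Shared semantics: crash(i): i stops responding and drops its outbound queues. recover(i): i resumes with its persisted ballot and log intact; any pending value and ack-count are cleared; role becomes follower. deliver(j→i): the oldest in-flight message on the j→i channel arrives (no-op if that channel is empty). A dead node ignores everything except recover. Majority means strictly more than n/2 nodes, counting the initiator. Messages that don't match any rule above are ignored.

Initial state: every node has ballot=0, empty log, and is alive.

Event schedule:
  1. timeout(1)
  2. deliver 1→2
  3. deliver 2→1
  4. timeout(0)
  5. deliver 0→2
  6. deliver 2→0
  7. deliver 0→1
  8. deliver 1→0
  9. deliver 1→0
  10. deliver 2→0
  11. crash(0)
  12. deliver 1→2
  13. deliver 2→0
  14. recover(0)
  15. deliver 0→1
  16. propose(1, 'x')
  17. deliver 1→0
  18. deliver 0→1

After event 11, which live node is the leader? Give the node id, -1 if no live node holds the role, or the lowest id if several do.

1

[1] timeout(1) → N1(cand b4 [-])
[2] deliver 1→2 → N2(foll b4 [-])
[3] deliver 2→1 → N1(lead b4 [-])
[4] timeout(0) → N0(cand b3 [-])
[5] deliver 0→2 → ∅
[6] deliver 2→0 → ∅
[7] deliver 0→1 → ∅
[8] deliver 1→0 → N0(foll b4 [-])
[9] deliver 1→0 → ∅
[10] deliver 2→0 → ∅
[11] crash(0) → N0(✗foll b4 [-])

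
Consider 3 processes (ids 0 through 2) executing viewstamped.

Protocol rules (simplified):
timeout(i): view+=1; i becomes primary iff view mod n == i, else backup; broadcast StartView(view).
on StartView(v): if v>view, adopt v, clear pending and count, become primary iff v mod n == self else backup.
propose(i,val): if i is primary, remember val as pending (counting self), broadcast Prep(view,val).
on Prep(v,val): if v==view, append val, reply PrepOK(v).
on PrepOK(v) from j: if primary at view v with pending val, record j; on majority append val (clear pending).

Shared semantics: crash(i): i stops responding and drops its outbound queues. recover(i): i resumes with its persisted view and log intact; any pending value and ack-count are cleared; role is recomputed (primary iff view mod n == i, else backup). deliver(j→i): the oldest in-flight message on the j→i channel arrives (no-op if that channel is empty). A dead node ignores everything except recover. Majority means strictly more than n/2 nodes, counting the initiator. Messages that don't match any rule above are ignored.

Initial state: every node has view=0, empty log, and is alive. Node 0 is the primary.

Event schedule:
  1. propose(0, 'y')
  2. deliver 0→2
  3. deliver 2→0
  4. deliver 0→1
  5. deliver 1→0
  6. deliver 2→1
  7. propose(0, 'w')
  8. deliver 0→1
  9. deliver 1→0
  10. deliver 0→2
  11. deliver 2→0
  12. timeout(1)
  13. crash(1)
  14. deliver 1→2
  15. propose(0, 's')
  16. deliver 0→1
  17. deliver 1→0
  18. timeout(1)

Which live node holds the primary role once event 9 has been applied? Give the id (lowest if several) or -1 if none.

step 1 propose(0,'y'): —
step 2 deliver 0→2: 2={back,v=0,log=y}
step 3 deliver 2→0: 0={prim,v=0,log=y}
step 4 deliver 0→1: 1={back,v=0,log=y}
step 5 deliver 1→0: —
step 6 deliver 2→1: —
step 7 propose(0,'w'): —
step 8 deliver 0→1: 1={back,v=0,log=y,w}
step 9 deliver 1→0: 0={prim,v=0,log=y,w}

0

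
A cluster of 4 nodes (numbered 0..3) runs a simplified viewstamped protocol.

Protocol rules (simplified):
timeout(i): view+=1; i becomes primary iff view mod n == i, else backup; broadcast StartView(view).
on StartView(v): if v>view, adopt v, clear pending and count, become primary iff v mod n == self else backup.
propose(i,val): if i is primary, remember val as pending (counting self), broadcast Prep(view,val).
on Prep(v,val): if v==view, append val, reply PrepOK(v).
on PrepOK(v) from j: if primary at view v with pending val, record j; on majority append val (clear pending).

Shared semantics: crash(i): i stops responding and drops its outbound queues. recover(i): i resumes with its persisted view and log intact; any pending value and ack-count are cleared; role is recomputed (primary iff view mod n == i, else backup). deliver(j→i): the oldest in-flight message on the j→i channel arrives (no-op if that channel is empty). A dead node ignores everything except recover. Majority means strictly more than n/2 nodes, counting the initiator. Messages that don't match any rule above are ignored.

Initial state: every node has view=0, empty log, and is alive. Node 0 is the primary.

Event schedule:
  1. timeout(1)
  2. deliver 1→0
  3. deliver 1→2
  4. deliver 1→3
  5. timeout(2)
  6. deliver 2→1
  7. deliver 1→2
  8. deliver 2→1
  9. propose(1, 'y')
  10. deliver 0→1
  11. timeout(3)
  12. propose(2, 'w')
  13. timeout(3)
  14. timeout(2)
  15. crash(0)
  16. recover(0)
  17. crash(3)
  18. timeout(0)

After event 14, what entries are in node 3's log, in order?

1. timeout(1):  <1:prim v1 ->
2. deliver 1→0:  <0:back v1 ->
3. deliver 1→2:  <2:back v1 ->
4. deliver 1→3:  <3:back v1 ->
5. timeout(2):  <2:prim v2 ->
6. deliver 2→1:  <1:back v2 ->
7. deliver 1→2:  nop
8. deliver 2→1:  nop
9. propose(1,'y'):  nop
10. deliver 0→1:  nop
11. timeout(3):  <3:back v2 ->
12. propose(2,'w'):  nop
13. timeout(3):  <3:prim v3 ->
14. timeout(2):  <2:back v3 ->

empty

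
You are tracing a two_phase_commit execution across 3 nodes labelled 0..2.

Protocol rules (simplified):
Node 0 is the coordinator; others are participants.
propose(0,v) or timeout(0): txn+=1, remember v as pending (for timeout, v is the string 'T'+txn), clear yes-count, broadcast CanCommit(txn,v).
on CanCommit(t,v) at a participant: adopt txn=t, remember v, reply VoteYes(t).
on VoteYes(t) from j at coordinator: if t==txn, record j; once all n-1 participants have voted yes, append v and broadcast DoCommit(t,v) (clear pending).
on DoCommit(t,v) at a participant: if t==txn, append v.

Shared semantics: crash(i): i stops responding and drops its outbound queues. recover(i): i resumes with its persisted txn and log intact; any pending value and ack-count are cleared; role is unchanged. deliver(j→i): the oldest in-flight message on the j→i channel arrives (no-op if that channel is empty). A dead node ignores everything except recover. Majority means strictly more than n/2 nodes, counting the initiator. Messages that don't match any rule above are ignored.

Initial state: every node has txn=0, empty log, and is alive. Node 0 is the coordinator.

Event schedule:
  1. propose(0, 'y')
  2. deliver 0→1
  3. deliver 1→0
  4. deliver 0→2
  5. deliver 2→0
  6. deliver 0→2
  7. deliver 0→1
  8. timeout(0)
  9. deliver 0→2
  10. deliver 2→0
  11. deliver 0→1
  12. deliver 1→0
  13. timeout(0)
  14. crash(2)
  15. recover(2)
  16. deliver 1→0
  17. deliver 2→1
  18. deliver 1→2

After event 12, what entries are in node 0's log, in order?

y,T2

after 1 — propose(0,'y'): n0:coor/t1/[-]
after 2 — deliver 0→1: n1:part/t1/[-]
after 3 — deliver 1→0: ·
after 4 — deliver 0→2: n2:part/t1/[-]
after 5 — deliver 2→0: n0:coor/t1/[y]
after 6 — deliver 0→2: n2:part/t1/[y]
after 7 — deliver 0→1: n1:part/t1/[y]
after 8 — timeout(0): n0:coor/t2/[y]
after 9 — deliver 0→2: n2:part/t2/[y]
after 10 — deliver 2→0: ·
after 11 — deliver 0→1: n1:part/t2/[y]
after 12 — deliver 1→0: n0:coor/t2/[y,T2]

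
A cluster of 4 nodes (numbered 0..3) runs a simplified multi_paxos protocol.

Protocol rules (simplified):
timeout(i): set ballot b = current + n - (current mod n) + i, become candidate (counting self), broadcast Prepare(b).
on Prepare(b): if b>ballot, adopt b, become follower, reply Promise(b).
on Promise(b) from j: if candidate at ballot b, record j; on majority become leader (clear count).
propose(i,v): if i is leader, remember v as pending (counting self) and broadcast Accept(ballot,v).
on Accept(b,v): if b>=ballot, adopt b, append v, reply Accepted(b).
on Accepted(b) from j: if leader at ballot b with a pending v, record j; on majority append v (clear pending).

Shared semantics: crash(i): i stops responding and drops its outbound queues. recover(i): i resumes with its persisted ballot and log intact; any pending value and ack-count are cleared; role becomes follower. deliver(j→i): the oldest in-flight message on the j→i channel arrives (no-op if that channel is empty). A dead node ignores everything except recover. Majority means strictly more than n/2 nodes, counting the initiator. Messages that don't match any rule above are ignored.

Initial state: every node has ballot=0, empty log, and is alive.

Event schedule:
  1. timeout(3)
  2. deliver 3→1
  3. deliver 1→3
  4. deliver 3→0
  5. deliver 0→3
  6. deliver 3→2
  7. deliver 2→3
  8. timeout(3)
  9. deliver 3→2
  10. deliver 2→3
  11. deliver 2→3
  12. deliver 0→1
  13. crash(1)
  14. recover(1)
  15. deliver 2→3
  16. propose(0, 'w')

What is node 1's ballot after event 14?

[1] timeout(3) → N3(cand b7 [-])
[2] deliver 3→1 → N1(foll b7 [-])
[3] deliver 1→3 → ∅
[4] deliver 3→0 → N0(foll b7 [-])
[5] deliver 0→3 → N3(lead b7 [-])
[6] deliver 3→2 → N2(foll b7 [-])
[7] deliver 2→3 → ∅
[8] timeout(3) → N3(cand b11 [-])
[9] deliver 3→2 → N2(foll b11 [-])
[10] deliver 2→3 → ∅
[11] deliver 2→3 → ∅
[12] deliver 0→1 → ∅
[13] crash(1) → N1(✗foll b7 [-])
[14] recover(1) → N1(foll b7 [-])

7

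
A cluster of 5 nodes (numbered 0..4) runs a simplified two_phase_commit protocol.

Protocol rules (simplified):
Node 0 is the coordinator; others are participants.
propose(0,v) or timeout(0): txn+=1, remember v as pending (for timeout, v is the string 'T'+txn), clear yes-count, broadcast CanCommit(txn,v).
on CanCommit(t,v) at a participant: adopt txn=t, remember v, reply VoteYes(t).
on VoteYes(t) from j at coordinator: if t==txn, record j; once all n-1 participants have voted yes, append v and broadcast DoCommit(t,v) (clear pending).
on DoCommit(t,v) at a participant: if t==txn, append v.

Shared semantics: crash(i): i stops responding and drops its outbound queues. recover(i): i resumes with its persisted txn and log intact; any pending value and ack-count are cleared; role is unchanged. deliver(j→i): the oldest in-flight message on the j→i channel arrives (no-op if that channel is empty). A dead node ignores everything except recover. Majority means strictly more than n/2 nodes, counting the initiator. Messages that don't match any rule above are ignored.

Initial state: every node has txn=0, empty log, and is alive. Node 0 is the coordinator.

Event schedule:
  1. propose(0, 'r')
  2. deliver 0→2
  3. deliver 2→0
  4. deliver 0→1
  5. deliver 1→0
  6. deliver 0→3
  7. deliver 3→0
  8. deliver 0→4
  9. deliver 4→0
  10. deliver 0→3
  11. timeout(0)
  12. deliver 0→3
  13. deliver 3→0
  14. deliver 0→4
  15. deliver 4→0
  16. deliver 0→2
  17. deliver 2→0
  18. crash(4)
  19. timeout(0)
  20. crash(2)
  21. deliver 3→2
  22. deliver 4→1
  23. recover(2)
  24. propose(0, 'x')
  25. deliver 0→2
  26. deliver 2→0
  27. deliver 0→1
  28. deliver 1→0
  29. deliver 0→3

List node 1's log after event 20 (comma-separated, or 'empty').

e1 propose(0,'r'): 0[coor,t=1,-]
e2 deliver 0→2: 2[part,t=1,-]
e3 deliver 2→0: ·
e4 deliver 0→1: 1[part,t=1,-]
e5 deliver 1→0: ·
e6 deliver 0→3: 3[part,t=1,-]
e7 deliver 3→0: ·
e8 deliver 0→4: 4[part,t=1,-]
e9 deliver 4→0: 0[coor,t=1,r]
e10 deliver 0→3: 3[part,t=1,r]
e11 timeout(0): 0[coor,t=2,r]
e12 deliver 0→3: 3[part,t=2,r]
e13 deliver 3→0: ·
e14 deliver 0→4: 4[part,t=1,r]
e15 deliver 4→0: ·
e16 deliver 0→2: 2[part,t=1,r]
e17 deliver 2→0: ·
e18 crash(4): 4[✗part,t=1,r]
e19 timeout(0): 0[coor,t=3,r]
e20 crash(2): 2[✗part,t=1,r]

empty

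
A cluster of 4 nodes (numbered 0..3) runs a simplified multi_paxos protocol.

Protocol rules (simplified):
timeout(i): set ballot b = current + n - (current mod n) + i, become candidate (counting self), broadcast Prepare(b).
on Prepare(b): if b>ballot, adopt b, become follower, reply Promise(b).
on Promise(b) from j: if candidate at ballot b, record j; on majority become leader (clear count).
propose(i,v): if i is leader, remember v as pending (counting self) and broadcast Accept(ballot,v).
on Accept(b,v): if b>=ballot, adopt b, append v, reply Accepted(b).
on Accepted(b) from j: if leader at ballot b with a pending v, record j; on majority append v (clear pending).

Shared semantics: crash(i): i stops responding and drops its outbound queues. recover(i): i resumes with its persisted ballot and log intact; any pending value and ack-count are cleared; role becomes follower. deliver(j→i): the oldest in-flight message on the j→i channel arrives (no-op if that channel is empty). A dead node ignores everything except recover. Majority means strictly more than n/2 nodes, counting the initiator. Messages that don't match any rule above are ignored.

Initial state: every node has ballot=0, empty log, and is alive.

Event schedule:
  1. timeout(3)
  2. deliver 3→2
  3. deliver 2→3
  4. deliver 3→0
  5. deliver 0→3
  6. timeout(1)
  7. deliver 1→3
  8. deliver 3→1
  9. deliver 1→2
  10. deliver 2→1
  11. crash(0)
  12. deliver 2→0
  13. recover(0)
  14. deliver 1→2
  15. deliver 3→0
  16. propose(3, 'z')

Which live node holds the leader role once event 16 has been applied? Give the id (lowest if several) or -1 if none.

[1] timeout(3) → N3(cand b7 [-])
[2] deliver 3→2 → N2(foll b7 [-])
[3] deliver 2→3 → ∅
[4] deliver 3→0 → N0(foll b7 [-])
[5] deliver 0→3 → N3(lead b7 [-])
[6] timeout(1) → N1(cand b5 [-])
[7] deliver 1→3 → ∅
[8] deliver 3→1 → N1(foll b7 [-])
[9] deliver 1→2 → ∅
[10] deliver 2→1 → ∅
[11] crash(0) → N0(✗foll b7 [-])
[12] deliver 2→0 → ∅
[13] recover(0) → N0(foll b7 [-])
[14] deliver 1→2 → ∅
[15] deliver 3→0 → ∅
[16] propose(3,'z') → ∅

3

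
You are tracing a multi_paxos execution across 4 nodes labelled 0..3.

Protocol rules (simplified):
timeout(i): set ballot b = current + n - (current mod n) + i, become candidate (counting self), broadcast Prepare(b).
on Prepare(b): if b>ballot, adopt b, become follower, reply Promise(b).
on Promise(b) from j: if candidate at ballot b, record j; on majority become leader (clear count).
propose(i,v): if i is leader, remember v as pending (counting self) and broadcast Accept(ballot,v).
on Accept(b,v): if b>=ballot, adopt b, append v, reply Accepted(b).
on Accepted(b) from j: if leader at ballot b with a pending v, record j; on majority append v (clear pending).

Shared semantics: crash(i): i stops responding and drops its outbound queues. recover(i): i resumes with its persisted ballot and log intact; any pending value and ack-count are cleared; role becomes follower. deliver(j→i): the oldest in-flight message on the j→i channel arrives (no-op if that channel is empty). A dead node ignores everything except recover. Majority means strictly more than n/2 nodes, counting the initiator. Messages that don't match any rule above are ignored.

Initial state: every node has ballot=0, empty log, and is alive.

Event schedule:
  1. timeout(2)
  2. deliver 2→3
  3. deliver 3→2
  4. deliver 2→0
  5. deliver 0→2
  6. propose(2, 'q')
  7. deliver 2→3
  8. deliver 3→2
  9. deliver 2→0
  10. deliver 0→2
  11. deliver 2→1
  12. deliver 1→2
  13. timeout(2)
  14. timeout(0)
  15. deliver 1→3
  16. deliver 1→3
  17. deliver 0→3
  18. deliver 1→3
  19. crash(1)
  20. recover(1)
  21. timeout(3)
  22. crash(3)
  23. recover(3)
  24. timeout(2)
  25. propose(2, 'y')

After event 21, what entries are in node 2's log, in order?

after 1 — timeout(2): n2:cand/b6/[-]
after 2 — deliver 2→3: n3:foll/b6/[-]
after 3 — deliver 3→2: ·
after 4 — deliver 2→0: n0:foll/b6/[-]
after 5 — deliver 0→2: n2:lead/b6/[-]
after 6 — propose(2,'q'): ·
after 7 — deliver 2→3: n3:foll/b6/[q]
after 8 — deliver 3→2: ·
after 9 — deliver 2→0: n0:foll/b6/[q]
after 10 — deliver 0→2: n2:lead/b6/[q]
after 11 — deliver 2→1: n1:foll/b6/[-]
after 12 — deliver 1→2: ·
after 13 — timeout(2): n2:cand/b10/[q]
after 14 — timeout(0): n0:cand/b8/[q]
after 15 — deliver 1→3: ·
after 16 — deliver 1→3: ·
after 17 — deliver 0→3: n3:foll/b8/[q]
after 18 — deliver 1→3: ·
after 19 — crash(1): n1:✗foll/b6/[-]
after 20 — recover(1): n1:foll/b6/[-]
after 21 — timeout(3): n3:cand/b15/[q]

q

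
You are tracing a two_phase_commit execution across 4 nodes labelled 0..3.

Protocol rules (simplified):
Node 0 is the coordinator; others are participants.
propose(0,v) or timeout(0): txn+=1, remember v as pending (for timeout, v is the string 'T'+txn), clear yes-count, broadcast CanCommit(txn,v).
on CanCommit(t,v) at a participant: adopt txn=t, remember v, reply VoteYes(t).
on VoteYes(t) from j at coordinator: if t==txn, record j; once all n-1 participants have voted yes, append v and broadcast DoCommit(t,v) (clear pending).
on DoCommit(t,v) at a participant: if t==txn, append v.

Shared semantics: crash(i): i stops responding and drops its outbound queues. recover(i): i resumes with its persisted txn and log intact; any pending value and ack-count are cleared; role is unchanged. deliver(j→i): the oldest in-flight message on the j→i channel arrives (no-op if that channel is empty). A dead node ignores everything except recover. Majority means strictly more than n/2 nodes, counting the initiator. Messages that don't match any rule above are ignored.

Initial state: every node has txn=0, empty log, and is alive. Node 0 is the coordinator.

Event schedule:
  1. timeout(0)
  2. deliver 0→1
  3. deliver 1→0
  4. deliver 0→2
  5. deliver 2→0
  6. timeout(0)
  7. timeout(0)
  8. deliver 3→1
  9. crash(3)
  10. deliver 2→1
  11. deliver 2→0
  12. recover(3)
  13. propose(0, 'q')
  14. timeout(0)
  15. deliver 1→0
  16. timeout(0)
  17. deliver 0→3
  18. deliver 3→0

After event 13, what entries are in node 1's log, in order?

after 1 — timeout(0): n0:coor/t1/[-]
after 2 — deliver 0→1: n1:part/t1/[-]
after 3 — deliver 1→0: ·
after 4 — deliver 0→2: n2:part/t1/[-]
after 5 — deliver 2→0: ·
after 6 — timeout(0): n0:coor/t2/[-]
after 7 — timeout(0): n0:coor/t3/[-]
after 8 — deliver 3→1: ·
after 9 — crash(3): n3:✗part/t0/[-]
after 10 — deliver 2→1: ·
after 11 — deliver 2→0: ·
after 12 — recover(3): n3:part/t0/[-]
after 13 — propose(0,'q'): n0:coor/t4/[-]

empty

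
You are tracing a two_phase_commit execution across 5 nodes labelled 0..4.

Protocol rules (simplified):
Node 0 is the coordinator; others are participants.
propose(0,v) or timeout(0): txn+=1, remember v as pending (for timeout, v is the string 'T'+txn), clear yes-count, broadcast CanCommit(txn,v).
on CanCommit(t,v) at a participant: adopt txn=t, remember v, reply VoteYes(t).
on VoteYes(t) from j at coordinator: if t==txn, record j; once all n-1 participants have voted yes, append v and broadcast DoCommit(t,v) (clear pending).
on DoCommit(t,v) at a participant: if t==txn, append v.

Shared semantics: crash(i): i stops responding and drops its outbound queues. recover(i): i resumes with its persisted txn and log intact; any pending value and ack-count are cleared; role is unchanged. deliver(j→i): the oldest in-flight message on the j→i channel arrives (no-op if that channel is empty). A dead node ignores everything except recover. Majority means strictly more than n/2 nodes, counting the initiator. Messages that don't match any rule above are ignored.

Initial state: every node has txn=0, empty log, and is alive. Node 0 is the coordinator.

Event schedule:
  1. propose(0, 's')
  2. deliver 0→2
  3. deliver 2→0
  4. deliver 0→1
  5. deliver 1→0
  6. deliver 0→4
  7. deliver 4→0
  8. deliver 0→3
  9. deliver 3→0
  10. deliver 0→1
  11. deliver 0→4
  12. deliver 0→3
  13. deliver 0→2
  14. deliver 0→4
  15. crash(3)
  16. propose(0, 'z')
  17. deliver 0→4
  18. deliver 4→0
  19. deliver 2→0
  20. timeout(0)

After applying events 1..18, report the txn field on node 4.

[1] propose(0,'s') → N0(coor t1 [-])
[2] deliver 0→2 → N2(part t1 [-])
[3] deliver 2→0 → ∅
[4] deliver 0→1 → N1(part t1 [-])
[5] deliver 1→0 → ∅
[6] deliver 0→4 → N4(part t1 [-])
[7] deliver 4→0 → ∅
[8] deliver 0→3 → N3(part t1 [-])
[9] deliver 3→0 → N0(coor t1 [s])
[10] deliver 0→1 → N1(part t1 [s])
[11] deliver 0→4 → N4(part t1 [s])
[12] deliver 0→3 → N3(part t1 [s])
[13] deliver 0→2 → N2(part t1 [s])
[14] deliver 0→4 → ∅
[15] crash(3) → N3(✗part t1 [s])
[16] propose(0,'z') → N0(coor t2 [s])
[17] deliver 0→4 → N4(part t2 [s])
[18] deliver 4→0 → ∅

2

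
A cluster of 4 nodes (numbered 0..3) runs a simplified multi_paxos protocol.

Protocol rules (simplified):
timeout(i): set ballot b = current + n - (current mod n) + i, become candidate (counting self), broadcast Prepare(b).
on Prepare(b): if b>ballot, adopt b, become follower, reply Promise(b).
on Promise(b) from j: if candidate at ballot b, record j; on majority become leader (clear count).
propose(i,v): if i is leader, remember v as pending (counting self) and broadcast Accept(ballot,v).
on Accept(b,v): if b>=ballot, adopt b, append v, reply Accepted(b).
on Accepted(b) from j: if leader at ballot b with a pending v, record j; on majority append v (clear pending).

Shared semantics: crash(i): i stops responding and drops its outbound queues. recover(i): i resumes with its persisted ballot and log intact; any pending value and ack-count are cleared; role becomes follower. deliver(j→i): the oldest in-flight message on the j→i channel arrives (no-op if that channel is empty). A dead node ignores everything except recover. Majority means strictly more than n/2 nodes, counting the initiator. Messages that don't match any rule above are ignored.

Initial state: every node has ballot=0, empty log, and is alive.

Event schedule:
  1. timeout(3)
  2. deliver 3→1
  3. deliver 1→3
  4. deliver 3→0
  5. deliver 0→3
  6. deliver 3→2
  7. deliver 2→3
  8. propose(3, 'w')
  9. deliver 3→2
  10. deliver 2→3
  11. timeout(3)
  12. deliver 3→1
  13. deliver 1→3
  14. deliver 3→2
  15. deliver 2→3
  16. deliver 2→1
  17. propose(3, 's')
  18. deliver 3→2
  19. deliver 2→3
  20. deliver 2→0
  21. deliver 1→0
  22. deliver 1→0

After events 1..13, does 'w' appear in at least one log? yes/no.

yes

after 1 — timeout(3): n3:cand/b7/[-]
after 2 — deliver 3→1: n1:foll/b7/[-]
after 3 — deliver 1→3: ·
after 4 — deliver 3→0: n0:foll/b7/[-]
after 5 — deliver 0→3: n3:lead/b7/[-]
after 6 — deliver 3→2: n2:foll/b7/[-]
after 7 — deliver 2→3: ·
after 8 — propose(3,'w'): ·
after 9 — deliver 3→2: n2:foll/b7/[w]
after 10 — deliver 2→3: ·
after 11 — timeout(3): n3:cand/b11/[-]
after 12 — deliver 3→1: n1:foll/b7/[w]
after 13 — deliver 1→3: ·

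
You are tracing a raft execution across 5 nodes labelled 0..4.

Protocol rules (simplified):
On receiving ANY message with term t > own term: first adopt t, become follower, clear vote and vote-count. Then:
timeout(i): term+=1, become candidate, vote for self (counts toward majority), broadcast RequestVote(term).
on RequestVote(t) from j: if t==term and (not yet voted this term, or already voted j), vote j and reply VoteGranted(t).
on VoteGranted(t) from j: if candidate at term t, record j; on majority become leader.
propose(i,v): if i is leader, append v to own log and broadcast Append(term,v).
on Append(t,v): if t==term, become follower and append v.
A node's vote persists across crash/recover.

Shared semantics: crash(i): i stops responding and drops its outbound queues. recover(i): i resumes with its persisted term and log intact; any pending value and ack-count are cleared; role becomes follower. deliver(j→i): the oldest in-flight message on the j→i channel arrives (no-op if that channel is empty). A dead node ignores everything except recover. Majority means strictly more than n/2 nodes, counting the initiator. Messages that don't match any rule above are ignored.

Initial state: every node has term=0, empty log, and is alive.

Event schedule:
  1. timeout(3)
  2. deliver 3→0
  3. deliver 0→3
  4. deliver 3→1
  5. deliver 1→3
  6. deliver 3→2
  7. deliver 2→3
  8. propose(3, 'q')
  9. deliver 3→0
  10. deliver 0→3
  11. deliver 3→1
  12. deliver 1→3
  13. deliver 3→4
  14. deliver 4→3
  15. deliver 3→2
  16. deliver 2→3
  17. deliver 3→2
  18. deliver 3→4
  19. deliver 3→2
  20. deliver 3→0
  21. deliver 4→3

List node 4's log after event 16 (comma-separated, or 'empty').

empty

1. timeout(3):  <3:cand t1 ->
2. deliver 3→0:  <0:foll t1 ->
3. deliver 0→3:  nop
4. deliver 3→1:  <1:foll t1 ->
5. deliver 1→3:  <3:lead t1 ->
6. deliver 3→2:  <2:foll t1 ->
7. deliver 2→3:  nop
8. propose(3,'q'):  <3:lead t1 q>
9. deliver 3→0:  <0:foll t1 q>
10. deliver 0→3:  nop
11. deliver 3→1:  <1:foll t1 q>
12. deliver 1→3:  nop
13. deliver 3→4:  <4:foll t1 ->
14. deliver 4→3:  nop
15. deliver 3→2:  <2:foll t1 q>
16. deliver 2→3:  nop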